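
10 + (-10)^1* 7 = -60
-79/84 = -0.94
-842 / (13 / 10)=-647.69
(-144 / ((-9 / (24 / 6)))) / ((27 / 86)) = 5504 / 27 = 203.85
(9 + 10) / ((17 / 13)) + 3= 298 / 17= 17.53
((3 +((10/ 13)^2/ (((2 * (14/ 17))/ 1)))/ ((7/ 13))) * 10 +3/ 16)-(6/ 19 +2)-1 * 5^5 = -598460699/ 193648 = -3090.46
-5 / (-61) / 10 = 1 / 122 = 0.01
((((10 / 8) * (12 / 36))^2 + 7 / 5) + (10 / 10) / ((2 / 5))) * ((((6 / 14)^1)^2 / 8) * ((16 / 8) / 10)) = 419 / 22400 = 0.02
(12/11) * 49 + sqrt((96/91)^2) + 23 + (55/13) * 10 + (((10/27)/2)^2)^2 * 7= 119.83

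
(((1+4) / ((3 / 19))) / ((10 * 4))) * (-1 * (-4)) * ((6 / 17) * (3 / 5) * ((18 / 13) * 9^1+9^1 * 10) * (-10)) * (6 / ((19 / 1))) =-47952 / 221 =-216.98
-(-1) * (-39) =-39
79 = 79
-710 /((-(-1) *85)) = -142 /17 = -8.35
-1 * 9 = -9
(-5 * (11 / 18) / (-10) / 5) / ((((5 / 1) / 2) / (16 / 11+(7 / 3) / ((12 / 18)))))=0.12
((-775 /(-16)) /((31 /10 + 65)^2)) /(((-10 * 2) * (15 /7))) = -5425 /22260528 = -0.00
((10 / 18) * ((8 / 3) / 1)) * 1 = 40 / 27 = 1.48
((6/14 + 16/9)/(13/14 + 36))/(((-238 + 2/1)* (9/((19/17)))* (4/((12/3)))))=-2641/84005262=-0.00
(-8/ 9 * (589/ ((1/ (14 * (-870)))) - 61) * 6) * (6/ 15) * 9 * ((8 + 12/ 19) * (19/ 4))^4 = 1946134876861536/ 5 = 389226975372307.20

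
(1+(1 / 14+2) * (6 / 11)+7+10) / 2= 1473 / 154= 9.56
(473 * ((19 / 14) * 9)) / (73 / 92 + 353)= 338238 / 20713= 16.33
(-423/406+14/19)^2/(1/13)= 71975917/59505796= 1.21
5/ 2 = 2.50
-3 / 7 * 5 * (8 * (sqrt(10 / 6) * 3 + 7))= -120 - 120 * sqrt(15) / 7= -186.39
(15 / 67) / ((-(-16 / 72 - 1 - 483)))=135 / 291986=0.00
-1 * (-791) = 791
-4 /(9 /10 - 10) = 40 /91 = 0.44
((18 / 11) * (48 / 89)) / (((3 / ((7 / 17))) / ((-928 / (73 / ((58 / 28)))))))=-3875328 / 1214939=-3.19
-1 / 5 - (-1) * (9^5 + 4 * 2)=295284 / 5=59056.80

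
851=851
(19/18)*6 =19/3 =6.33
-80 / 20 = -4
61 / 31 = 1.97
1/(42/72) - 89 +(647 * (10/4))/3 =18979/42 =451.88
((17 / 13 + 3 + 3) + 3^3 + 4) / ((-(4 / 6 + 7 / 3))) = -166 / 13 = -12.77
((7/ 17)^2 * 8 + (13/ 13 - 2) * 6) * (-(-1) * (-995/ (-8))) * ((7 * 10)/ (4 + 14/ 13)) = -27616225/ 3468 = -7963.16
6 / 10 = 3 / 5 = 0.60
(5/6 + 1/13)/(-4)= -0.23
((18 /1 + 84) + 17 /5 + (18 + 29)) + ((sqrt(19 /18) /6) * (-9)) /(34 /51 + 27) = 762 /5 - 3 * sqrt(38) /332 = 152.34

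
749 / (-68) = -749 / 68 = -11.01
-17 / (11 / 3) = -51 / 11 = -4.64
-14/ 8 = -7/ 4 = -1.75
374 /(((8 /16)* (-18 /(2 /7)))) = -748 /63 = -11.87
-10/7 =-1.43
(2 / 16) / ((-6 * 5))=-1 / 240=-0.00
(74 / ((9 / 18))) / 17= 148 / 17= 8.71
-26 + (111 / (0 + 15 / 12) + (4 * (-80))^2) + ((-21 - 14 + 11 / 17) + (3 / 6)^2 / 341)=11875554237 / 115940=102428.45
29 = 29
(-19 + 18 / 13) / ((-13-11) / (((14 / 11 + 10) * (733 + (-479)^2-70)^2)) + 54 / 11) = -2067322361185312 / 576125564724177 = -3.59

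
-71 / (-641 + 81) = 71 / 560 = 0.13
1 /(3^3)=1 /27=0.04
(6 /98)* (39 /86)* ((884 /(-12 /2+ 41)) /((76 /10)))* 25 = 646425 /280231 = 2.31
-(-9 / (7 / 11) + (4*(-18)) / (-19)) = 1377 / 133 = 10.35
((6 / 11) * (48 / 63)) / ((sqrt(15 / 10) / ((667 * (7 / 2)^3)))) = 130732 * sqrt(6) / 33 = 9703.84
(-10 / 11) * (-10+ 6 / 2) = 70 / 11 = 6.36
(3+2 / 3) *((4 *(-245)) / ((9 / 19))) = -204820 / 27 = -7585.93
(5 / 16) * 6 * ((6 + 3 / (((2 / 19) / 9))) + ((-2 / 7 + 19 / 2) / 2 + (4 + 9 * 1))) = 117645 / 224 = 525.20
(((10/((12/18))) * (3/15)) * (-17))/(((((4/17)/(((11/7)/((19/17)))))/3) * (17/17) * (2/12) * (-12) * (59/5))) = 2431935/62776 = 38.74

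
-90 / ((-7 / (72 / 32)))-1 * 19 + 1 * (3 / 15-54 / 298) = 103751 / 10430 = 9.95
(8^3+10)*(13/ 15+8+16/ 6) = 30102/ 5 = 6020.40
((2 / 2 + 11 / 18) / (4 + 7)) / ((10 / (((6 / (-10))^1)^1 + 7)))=232 / 2475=0.09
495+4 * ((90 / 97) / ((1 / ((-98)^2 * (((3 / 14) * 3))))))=2270655 / 97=23408.81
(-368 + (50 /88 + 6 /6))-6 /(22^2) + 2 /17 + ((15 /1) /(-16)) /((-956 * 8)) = -92208387065 /251710976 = -366.33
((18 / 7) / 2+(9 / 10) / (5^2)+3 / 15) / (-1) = -2663 / 1750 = -1.52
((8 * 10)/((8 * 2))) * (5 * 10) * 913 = 228250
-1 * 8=-8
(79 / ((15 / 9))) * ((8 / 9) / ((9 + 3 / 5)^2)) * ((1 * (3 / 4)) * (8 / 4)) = 395 / 576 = 0.69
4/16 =1/4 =0.25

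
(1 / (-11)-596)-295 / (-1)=-3312 / 11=-301.09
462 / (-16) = -231 / 8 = -28.88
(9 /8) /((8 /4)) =9 /16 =0.56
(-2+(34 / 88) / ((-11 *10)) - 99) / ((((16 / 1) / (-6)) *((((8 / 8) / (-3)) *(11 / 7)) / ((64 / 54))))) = -3421999 / 39930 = -85.70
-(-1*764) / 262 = 382 / 131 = 2.92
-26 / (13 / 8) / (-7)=16 / 7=2.29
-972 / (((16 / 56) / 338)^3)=-1609238813364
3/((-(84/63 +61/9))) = -27/73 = -0.37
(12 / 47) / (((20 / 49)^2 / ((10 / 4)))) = 7203 / 1880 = 3.83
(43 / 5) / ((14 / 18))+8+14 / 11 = 7827 / 385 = 20.33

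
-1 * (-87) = 87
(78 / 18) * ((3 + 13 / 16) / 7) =793 / 336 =2.36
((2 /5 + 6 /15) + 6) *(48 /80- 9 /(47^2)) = 223788 /55225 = 4.05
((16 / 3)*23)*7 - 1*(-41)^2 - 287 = -3328 / 3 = -1109.33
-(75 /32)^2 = -5625 /1024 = -5.49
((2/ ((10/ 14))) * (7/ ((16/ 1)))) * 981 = 48069/ 40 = 1201.72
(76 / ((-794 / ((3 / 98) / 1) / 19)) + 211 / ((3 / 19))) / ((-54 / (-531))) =2300522926 / 175077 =13140.06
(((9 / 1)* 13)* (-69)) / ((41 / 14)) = -113022 / 41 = -2756.63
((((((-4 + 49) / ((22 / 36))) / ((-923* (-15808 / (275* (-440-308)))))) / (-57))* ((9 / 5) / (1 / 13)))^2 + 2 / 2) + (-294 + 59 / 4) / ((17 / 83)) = -1362.22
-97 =-97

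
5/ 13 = 0.38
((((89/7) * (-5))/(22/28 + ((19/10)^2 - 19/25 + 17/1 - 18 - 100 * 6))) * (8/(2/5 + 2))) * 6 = 178000/83631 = 2.13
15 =15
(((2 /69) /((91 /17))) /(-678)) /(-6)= 17 /12771486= 0.00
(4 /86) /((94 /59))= 0.03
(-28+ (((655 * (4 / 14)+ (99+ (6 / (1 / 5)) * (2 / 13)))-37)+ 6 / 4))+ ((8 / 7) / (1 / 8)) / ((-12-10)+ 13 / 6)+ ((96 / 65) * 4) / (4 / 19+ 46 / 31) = 12443782233 / 54036710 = 230.28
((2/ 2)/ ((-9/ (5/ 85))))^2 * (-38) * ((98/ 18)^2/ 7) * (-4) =52136/ 1896129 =0.03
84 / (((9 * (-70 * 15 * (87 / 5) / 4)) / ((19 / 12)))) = -38 / 11745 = -0.00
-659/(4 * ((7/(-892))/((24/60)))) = 293914/35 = 8397.54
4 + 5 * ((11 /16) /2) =183 /32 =5.72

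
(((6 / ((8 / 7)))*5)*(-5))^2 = 275625 / 16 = 17226.56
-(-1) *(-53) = -53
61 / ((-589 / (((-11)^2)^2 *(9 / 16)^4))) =-5859635661 / 38600704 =-151.80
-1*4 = -4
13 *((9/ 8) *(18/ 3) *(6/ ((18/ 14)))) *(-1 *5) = -4095/ 2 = -2047.50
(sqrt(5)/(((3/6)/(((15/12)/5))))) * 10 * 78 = 390 * sqrt(5) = 872.07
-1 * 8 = -8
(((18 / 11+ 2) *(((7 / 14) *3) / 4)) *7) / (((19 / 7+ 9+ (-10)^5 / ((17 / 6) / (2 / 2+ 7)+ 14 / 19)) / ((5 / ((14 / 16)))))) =-417900 / 702150251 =-0.00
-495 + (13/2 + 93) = -791/2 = -395.50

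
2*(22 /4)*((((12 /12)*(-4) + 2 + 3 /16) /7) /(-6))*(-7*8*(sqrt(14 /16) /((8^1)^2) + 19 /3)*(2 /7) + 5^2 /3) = -9889 /224 - 319*sqrt(14) /10752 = -44.26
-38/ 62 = -19/ 31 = -0.61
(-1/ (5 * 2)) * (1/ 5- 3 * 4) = 1.18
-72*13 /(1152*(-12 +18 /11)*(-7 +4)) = -143 /5472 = -0.03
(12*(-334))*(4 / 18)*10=-26720 / 3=-8906.67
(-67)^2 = 4489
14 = 14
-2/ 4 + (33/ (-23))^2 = 1649/ 1058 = 1.56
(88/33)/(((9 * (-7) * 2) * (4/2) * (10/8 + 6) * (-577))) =8/3162537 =0.00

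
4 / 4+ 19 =20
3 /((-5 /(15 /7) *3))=-3 /7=-0.43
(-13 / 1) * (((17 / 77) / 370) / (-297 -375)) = 221 / 19145280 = 0.00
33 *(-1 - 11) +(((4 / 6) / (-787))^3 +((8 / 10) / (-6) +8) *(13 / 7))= -175681426649122 / 460634015835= -381.39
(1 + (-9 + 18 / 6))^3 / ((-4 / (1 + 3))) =125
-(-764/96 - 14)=527/24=21.96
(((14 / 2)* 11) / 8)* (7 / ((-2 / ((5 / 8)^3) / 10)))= -336875 / 4096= -82.24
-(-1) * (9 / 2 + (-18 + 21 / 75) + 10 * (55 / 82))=-13351 / 2050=-6.51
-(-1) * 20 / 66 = 10 / 33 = 0.30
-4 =-4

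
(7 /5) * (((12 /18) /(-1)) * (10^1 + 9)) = -266 /15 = -17.73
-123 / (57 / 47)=-1927 / 19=-101.42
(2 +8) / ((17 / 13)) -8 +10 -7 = 45 / 17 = 2.65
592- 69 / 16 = 9403 / 16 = 587.69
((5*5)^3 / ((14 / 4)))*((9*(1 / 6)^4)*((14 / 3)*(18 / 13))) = 15625 / 78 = 200.32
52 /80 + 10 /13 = 1.42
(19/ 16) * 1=19/ 16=1.19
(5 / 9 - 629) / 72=-707 / 81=-8.73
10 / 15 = 2 / 3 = 0.67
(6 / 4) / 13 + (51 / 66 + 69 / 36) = 4813 / 1716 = 2.80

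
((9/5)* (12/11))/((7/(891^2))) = 7794468/35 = 222699.09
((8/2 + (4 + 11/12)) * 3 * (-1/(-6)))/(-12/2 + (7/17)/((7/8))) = -1819/2256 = -0.81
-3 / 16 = -0.19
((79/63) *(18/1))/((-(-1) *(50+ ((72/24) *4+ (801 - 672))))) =158/1337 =0.12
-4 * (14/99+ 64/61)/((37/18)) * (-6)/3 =115040/24827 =4.63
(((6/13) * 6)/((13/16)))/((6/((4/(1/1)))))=384/169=2.27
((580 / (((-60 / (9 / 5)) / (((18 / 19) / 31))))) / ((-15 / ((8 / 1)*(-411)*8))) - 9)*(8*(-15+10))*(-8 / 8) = -110905704 / 2945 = -37658.98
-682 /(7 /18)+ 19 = -12143 /7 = -1734.71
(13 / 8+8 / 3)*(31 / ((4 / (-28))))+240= -16591 / 24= -691.29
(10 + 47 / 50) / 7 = 547 / 350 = 1.56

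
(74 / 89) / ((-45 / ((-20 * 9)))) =296 / 89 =3.33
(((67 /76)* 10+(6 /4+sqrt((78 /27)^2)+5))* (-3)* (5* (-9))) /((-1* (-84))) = 15565 /532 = 29.26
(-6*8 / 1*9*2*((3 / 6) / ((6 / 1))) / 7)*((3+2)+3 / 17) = -6336 / 119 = -53.24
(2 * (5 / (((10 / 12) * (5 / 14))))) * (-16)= -2688 / 5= -537.60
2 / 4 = 1 / 2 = 0.50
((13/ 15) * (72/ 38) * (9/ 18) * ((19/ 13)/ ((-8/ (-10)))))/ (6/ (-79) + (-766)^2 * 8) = 237/ 741659572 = 0.00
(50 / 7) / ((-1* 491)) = -50 / 3437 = -0.01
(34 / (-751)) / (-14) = 17 / 5257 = 0.00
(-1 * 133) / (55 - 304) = 133 / 249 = 0.53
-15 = -15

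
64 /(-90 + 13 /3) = -192 /257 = -0.75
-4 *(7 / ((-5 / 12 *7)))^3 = 6912 / 125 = 55.30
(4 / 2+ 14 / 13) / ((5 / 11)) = 88 / 13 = 6.77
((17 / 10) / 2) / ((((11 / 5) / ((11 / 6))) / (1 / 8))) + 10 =1937 / 192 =10.09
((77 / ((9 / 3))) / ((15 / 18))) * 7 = 1078 / 5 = 215.60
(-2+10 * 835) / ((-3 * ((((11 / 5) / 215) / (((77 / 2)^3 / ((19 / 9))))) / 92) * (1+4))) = -2569919298870 / 19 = -135258910466.84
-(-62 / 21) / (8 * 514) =0.00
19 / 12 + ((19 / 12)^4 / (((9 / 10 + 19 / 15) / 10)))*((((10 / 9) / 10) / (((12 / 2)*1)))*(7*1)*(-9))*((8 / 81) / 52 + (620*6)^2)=-33232782256437923 / 70963776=-468306284.27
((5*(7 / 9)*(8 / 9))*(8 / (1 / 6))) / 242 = 2240 / 3267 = 0.69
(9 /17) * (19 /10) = 171 /170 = 1.01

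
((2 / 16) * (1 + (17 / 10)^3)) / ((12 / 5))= 1971 / 6400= 0.31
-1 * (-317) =317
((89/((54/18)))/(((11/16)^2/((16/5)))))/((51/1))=364544/92565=3.94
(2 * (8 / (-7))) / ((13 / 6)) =-96 / 91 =-1.05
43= 43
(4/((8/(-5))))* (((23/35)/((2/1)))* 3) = -69/28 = -2.46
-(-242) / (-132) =-11 / 6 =-1.83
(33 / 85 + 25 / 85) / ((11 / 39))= 2262 / 935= 2.42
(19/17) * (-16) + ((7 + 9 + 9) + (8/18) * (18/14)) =915/119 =7.69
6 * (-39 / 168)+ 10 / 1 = 241 / 28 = 8.61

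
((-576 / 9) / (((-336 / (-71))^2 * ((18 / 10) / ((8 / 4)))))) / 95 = -5041 / 150822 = -0.03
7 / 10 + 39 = 39.70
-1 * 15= -15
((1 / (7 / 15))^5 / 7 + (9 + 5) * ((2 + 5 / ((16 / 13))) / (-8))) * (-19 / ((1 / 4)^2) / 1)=594389749 / 470596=1263.06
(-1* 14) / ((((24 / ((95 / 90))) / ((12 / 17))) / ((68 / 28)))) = -19 / 18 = -1.06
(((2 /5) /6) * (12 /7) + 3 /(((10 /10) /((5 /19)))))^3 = 217081801 /294079625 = 0.74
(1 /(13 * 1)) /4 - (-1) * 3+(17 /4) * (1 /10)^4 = 3.02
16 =16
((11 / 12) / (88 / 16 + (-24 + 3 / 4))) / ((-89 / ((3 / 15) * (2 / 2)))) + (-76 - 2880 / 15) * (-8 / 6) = 33869851 / 94785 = 357.33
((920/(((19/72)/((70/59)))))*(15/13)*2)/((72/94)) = 181608000/14573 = 12461.95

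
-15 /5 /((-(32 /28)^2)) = 147 /64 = 2.30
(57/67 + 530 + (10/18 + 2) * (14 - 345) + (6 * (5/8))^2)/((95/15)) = -2903813/61104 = -47.52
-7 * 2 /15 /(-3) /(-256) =-7 /5760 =-0.00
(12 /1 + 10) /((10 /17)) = 187 /5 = 37.40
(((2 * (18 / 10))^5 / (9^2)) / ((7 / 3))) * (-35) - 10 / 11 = -776074 / 6875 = -112.88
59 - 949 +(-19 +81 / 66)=-19971 / 22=-907.77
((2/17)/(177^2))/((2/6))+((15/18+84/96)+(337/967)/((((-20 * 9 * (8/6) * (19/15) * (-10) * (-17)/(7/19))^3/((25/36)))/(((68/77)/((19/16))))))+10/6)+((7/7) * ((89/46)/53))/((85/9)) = 3630903667059319249433858549/1074589032258306434806548480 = 3.38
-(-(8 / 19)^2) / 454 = 32 / 81947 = 0.00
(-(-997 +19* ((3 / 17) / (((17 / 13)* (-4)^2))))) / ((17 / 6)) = 13828161 / 39304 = 351.83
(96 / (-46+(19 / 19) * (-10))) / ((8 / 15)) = -45 / 14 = -3.21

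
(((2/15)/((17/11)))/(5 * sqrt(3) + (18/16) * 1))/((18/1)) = -8/109395 + 64 * sqrt(3)/196911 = 0.00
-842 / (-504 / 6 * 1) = 10.02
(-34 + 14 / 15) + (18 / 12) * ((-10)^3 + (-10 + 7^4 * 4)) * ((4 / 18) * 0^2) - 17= -751 / 15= -50.07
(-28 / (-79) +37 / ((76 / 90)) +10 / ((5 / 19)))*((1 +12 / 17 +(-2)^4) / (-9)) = -24749725 / 153102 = -161.66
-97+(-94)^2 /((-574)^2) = -7987584 /82369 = -96.97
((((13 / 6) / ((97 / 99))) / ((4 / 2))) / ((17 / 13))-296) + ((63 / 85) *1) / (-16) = -38942891 / 131920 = -295.20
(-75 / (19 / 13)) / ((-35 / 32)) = 6240 / 133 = 46.92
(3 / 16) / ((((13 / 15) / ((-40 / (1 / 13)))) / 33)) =-7425 / 2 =-3712.50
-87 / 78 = -29 / 26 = -1.12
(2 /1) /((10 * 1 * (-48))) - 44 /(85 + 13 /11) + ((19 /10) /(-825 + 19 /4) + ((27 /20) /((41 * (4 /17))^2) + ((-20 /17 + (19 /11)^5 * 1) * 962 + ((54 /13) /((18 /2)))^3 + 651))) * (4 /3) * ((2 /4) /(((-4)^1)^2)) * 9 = 2117657561538404133893017 /394670333933533166080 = 5365.64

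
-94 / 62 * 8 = -376 / 31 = -12.13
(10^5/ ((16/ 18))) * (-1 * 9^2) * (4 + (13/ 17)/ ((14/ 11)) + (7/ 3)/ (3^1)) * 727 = -4240232043750/ 119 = -35632202048.32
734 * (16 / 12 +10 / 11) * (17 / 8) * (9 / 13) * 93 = 64405197 / 286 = 225193.00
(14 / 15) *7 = 98 / 15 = 6.53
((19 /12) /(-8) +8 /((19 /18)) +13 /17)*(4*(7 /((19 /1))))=1768081 /147288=12.00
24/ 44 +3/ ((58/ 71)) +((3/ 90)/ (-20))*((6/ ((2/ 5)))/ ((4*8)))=1721921/ 408320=4.22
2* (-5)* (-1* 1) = 10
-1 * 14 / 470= -0.03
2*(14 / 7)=4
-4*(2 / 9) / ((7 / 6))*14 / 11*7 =-224 / 33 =-6.79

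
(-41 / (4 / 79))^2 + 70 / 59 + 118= 619088651 / 944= 655814.25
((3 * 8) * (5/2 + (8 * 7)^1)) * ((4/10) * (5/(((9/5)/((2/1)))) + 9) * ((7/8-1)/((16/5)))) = -5109/16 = -319.31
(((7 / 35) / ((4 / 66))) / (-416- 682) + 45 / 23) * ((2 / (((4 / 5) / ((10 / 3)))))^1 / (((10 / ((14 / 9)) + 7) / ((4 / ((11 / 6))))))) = 5755645 / 2176053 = 2.64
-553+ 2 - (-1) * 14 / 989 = -544925 / 989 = -550.99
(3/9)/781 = 1/2343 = 0.00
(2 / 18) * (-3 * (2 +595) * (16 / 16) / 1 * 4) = -796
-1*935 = -935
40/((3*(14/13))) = 260/21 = 12.38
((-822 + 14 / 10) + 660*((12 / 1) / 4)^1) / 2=5797 / 10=579.70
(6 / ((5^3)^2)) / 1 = 6 / 15625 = 0.00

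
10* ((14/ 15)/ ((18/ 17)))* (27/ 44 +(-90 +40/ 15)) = -1362193/ 1782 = -764.42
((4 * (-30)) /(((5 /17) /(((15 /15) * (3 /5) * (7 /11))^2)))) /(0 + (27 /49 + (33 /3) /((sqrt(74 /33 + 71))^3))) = -15560903046623067 /144008585146250 + 14502239283 * sqrt(79761) /1190153596250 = -104.61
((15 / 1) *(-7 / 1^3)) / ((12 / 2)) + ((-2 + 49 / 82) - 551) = -23366 / 41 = -569.90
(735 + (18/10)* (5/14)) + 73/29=299693/406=738.16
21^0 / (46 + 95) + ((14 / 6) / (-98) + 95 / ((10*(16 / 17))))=106091 / 10528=10.08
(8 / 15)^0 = 1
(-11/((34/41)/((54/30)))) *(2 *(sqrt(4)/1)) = -8118/85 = -95.51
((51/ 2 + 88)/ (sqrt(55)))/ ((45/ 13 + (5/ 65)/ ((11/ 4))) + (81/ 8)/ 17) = 200668*sqrt(55)/ 397235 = 3.75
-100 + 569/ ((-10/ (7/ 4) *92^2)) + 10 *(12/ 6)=-27088783/ 338560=-80.01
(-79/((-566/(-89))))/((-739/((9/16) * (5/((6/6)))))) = 316395/6692384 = 0.05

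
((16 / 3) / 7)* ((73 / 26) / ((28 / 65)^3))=1542125 / 57624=26.76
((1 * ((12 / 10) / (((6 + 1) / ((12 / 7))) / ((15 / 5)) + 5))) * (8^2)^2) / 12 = 73728 / 1145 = 64.39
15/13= 1.15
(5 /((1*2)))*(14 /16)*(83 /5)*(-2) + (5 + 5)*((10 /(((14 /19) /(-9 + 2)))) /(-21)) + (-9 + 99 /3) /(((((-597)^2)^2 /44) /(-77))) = -64939218592033 /2371177671912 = -27.39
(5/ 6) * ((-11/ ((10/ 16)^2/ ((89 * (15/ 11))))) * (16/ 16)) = -2848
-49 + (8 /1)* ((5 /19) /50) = -4651 /95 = -48.96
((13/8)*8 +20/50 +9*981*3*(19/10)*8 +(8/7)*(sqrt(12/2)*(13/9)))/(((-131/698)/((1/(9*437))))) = -1405129142/2576115 - 72592*sqrt(6)/32459049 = -545.45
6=6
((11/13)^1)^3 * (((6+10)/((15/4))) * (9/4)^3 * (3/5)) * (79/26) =76653621/1428050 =53.68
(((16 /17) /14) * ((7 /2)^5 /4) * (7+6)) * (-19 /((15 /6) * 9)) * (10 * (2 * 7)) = -4151329 /306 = -13566.43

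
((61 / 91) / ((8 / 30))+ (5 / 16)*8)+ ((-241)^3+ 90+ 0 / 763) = -5095063059 / 364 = -13997425.99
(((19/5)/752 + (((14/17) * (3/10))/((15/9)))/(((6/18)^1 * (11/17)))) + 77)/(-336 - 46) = -16066773/78997600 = -0.20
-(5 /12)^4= -625 /20736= -0.03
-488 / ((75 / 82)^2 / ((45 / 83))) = -3281312 / 10375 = -316.27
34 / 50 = 17 / 25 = 0.68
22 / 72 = 11 / 36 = 0.31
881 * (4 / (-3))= -3524 / 3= -1174.67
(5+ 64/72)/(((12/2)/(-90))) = -265/3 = -88.33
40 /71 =0.56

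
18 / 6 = 3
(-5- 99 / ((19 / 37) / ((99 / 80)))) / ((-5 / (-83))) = -30729671 / 7600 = -4043.38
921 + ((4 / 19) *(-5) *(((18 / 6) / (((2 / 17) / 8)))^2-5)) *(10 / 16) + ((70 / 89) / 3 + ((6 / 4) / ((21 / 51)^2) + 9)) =-6571517987 / 248577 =-26436.55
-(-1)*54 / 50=27 / 25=1.08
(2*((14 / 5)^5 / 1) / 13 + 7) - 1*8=1035023 / 40625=25.48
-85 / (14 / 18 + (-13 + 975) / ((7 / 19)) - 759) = -5355 / 116734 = -0.05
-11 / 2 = -5.50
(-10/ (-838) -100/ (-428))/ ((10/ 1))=1101/ 44833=0.02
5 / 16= 0.31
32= 32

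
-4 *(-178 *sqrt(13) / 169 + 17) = -68 + 712 *sqrt(13) / 169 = -52.81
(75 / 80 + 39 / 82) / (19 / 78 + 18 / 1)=36153 / 466744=0.08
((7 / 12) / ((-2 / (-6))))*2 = 7 / 2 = 3.50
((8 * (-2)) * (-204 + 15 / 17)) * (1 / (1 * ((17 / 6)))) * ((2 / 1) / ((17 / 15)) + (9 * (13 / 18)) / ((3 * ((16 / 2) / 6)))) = 19101996 / 4913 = 3888.05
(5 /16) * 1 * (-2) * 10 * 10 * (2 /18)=-125 /18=-6.94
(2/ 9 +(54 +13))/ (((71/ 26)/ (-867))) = -4545970/ 213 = -21342.58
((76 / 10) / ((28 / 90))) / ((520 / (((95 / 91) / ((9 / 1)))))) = 361 / 66248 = 0.01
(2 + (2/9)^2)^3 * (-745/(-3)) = 3407850520/1594323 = 2137.49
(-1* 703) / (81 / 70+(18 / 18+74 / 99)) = -4871790 / 20129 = -242.03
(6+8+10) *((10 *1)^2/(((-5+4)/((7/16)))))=-1050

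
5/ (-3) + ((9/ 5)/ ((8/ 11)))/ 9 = -167/ 120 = -1.39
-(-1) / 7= 1 / 7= 0.14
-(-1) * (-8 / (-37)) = 0.22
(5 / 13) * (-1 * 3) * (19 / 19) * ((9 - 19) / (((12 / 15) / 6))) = 1125 / 13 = 86.54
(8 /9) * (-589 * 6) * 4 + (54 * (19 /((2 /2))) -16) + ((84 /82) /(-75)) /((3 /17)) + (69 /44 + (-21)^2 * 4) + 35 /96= -10596130951 /1082400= -9789.48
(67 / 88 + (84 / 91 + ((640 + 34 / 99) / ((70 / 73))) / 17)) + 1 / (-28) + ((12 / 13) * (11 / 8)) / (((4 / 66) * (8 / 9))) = 1580303581 / 24504480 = 64.49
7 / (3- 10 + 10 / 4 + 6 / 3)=-14 / 5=-2.80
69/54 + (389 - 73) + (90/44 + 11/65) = 2055934/6435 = 319.49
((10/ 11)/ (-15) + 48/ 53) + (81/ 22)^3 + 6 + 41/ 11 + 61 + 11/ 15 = 344858193/ 2821720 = 122.22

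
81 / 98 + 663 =65055 / 98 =663.83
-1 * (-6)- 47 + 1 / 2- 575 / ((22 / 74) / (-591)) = 25146159 / 22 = 1143007.23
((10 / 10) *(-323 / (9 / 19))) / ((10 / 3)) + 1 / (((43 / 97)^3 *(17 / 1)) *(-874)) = -1812439393003 / 8859862545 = -204.57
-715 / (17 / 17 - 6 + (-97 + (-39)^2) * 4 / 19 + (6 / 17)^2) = -3926065 / 1619373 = -2.42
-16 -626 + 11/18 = -11545/18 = -641.39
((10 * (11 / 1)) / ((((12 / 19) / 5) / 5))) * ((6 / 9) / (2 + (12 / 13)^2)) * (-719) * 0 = 0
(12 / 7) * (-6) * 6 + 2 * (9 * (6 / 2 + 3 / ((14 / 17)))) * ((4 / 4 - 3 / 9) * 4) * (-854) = -1906560 / 7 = -272365.71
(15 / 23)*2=1.30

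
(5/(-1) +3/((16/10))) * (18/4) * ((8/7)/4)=-4.02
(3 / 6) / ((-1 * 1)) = -1 / 2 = -0.50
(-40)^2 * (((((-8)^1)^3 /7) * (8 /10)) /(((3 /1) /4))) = -2621440 /21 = -124830.48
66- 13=53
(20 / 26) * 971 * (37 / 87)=359270 / 1131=317.66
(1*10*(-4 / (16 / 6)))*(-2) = 30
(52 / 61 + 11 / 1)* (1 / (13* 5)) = 723 / 3965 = 0.18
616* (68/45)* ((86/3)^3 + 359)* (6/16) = 3381141764/405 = 8348498.18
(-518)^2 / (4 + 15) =268324 / 19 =14122.32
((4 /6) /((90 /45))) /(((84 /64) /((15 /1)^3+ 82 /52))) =702328 /819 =857.54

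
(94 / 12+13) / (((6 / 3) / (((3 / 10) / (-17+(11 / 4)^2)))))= -50 / 151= -0.33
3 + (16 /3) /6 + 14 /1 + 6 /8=671 /36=18.64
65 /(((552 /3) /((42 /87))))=455 /2668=0.17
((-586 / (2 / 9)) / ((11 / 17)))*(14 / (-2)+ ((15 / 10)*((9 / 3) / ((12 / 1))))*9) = 1300041 / 88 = 14773.19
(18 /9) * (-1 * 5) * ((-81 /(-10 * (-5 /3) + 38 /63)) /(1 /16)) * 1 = 25515 /34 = 750.44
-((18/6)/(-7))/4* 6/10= 9/140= 0.06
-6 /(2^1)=-3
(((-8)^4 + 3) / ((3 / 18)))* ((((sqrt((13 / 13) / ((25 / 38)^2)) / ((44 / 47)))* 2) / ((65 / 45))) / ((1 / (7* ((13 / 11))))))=1383633846 / 3025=457399.62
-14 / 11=-1.27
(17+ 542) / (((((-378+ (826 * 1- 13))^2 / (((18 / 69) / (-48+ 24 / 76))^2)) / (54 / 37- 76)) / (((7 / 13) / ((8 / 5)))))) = -149843519 / 67558467832740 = -0.00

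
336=336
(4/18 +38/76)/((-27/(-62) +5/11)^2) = 3023306/3316041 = 0.91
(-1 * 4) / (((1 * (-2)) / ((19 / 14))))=2.71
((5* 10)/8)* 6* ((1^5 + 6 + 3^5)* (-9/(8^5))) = -2.57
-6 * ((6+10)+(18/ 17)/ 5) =-8268/ 85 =-97.27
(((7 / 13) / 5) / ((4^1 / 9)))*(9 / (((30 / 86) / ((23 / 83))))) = 1.73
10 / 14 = 5 / 7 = 0.71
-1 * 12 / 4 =-3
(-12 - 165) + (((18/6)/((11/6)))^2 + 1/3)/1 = -63158/363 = -173.99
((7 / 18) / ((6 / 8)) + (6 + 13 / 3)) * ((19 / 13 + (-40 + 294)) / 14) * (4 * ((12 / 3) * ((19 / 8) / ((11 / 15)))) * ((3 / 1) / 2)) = 15391.28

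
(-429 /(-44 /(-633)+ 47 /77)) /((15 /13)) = -546.85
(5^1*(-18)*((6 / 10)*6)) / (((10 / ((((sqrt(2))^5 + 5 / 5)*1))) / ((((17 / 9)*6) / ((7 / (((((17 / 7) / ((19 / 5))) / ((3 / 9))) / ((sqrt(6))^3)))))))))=-45.55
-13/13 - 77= -78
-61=-61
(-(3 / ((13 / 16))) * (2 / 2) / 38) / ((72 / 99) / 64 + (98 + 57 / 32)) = -2816 / 2892123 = -0.00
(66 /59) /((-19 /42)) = -2772 /1121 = -2.47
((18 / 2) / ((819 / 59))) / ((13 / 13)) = 59 / 91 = 0.65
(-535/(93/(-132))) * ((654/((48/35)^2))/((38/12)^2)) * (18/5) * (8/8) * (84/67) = 89109110475/749797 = 118844.31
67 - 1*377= -310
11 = 11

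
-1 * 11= -11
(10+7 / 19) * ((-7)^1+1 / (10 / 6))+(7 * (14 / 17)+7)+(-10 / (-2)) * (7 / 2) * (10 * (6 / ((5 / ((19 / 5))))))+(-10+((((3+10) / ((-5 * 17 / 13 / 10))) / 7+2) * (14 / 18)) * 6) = 3539201 / 4845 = 730.49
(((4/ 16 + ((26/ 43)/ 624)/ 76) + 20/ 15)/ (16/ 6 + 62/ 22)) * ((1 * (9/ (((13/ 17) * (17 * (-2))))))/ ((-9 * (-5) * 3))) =-91069/ 123033664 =-0.00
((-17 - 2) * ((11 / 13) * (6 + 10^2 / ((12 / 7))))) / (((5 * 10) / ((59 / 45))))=-2379883 / 87750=-27.12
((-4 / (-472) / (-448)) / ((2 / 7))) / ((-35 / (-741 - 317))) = -529 / 264320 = -0.00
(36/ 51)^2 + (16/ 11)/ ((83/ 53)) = 376544/ 263857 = 1.43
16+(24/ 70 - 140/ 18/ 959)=704926/ 43155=16.33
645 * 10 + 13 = 6463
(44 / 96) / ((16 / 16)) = 11 / 24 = 0.46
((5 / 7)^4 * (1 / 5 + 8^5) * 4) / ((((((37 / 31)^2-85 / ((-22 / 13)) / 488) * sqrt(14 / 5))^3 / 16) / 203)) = 52181704294896535794782167040000 * sqrt(70) / 65783442139724167184569383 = 6636677.05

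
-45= -45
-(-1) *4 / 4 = 1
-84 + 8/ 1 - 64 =-140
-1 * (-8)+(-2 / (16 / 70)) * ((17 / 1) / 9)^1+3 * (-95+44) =-5815 / 36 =-161.53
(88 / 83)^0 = 1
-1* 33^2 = -1089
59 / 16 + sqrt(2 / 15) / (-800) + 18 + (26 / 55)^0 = 363 / 16 - sqrt(30) / 12000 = 22.69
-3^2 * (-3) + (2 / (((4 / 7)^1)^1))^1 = 61 / 2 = 30.50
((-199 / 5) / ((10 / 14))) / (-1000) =0.06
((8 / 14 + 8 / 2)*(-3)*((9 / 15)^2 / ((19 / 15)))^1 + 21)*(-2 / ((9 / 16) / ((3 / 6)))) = -60656 / 1995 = -30.40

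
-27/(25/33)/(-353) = 891/8825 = 0.10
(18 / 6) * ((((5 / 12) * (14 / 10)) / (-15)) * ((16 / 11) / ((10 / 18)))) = -84 / 275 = -0.31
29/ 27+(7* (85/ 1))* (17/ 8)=273337/ 216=1265.45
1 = 1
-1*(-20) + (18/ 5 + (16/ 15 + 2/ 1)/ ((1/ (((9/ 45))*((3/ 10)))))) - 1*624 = -600.22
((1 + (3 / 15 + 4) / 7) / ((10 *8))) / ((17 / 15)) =3 / 170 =0.02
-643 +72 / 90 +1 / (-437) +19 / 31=-43458057 / 67735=-641.59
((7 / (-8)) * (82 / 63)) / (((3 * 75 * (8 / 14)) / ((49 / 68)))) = -14063 / 2203200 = -0.01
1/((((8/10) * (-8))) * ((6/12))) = -5/16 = -0.31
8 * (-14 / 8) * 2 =-28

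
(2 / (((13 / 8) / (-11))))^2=30976 / 169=183.29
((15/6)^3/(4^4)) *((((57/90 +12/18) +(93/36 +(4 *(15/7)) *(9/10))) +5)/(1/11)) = 1917025/172032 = 11.14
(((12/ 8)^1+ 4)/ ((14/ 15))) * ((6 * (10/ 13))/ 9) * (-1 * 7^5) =-660275/ 13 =-50790.38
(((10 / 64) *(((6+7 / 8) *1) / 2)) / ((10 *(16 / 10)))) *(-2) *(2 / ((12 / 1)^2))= -0.00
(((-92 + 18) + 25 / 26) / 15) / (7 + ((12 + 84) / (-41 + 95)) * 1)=-5697 / 10270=-0.55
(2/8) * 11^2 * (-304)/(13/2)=-18392/13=-1414.77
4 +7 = 11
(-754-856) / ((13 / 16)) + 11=-25617 / 13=-1970.54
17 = 17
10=10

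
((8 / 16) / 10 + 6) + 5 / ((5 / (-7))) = -19 / 20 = -0.95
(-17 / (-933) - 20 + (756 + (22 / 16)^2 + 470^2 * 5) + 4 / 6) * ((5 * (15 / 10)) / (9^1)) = 109993343035 / 119424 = 921032.15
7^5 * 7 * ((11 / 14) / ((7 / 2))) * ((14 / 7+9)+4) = 396165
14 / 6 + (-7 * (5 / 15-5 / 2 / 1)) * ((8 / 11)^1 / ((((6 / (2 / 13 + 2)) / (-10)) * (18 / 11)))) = -1771 / 81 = -21.86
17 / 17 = 1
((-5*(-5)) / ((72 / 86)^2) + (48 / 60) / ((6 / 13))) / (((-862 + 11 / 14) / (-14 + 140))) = -11875493 / 2170260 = -5.47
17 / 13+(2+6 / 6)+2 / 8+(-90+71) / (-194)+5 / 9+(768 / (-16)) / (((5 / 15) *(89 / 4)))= -5093633 / 4040244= -1.26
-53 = -53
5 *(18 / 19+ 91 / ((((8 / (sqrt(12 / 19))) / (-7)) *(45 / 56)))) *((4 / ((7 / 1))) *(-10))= -3600 / 133+ 50960 *sqrt(57) / 171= 2222.87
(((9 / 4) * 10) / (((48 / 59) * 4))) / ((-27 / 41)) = -10.50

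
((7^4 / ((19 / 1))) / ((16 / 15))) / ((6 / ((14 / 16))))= 84035 / 4864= 17.28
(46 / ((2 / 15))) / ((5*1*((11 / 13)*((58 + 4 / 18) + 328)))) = 8073 / 38236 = 0.21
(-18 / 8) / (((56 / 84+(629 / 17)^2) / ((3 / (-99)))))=9 / 180796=0.00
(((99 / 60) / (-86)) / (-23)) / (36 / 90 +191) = 1 / 229448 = 0.00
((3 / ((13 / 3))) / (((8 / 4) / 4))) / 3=6 / 13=0.46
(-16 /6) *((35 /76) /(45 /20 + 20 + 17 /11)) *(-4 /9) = 12320 /537111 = 0.02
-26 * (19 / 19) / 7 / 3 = -26 / 21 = -1.24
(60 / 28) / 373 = 15 / 2611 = 0.01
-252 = -252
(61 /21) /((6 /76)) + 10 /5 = 2444 /63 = 38.79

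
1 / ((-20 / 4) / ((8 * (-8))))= 12.80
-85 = -85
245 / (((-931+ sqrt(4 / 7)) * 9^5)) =-1596665 / 358269355827 - 490 * sqrt(7) / 358269355827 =-0.00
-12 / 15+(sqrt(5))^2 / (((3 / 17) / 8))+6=3478 / 15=231.87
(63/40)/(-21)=-3/40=-0.08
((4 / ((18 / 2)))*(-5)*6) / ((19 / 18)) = -240 / 19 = -12.63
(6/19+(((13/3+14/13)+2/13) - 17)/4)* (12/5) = -7538/1235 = -6.10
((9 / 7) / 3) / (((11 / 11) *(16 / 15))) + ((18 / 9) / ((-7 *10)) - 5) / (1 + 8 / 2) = -1691 / 2800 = -0.60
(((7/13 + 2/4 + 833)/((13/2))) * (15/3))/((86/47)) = 5095975/14534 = 350.62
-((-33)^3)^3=46411484401953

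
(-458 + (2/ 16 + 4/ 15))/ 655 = -54913/ 78600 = -0.70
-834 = -834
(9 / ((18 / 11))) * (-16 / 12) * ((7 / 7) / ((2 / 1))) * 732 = -2684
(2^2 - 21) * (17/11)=-289/11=-26.27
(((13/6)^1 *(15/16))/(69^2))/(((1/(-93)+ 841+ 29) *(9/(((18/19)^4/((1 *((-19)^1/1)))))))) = -489645/211958338242478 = -0.00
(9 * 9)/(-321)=-27/107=-0.25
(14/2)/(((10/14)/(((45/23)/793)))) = 441/18239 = 0.02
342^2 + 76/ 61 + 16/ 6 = 21405128/ 183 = 116967.91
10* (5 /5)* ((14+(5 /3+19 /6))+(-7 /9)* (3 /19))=3555 /19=187.11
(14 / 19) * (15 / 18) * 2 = 70 / 57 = 1.23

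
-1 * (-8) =8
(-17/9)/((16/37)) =-629/144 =-4.37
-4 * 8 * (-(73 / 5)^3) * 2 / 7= 24897088 / 875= 28453.81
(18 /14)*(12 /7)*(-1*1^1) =-108 /49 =-2.20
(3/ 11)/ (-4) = -3/ 44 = -0.07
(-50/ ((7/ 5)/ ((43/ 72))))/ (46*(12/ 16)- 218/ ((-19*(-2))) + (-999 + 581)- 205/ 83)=8476375/ 155665818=0.05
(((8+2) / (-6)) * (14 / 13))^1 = -70 / 39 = -1.79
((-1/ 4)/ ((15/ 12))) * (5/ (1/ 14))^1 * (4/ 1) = -56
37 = 37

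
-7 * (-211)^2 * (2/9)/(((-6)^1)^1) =311647/27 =11542.48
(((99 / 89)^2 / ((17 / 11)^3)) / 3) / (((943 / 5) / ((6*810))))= 105665561100 / 36697668239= 2.88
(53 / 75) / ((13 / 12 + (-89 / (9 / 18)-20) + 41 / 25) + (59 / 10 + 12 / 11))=-0.00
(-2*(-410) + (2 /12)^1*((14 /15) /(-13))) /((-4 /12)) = -479693 /195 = -2459.96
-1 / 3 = -0.33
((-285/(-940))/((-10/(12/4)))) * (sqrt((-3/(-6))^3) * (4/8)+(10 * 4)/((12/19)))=-1083/188 - 171 * sqrt(2)/15040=-5.78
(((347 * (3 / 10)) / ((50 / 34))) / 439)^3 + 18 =23800563382617873 / 1321945609375000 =18.00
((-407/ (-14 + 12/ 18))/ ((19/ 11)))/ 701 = 13431/ 532760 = 0.03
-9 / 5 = -1.80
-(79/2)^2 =-6241/4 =-1560.25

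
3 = 3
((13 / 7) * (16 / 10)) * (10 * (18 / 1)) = 3744 / 7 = 534.86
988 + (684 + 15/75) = 8361/5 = 1672.20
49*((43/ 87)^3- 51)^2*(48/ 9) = 880061794564423744/ 1300878603027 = 676513.39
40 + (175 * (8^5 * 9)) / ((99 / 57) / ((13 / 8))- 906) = -2123105080 / 37253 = -56991.52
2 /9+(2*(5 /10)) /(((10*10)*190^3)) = 1371800009 /6173100000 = 0.22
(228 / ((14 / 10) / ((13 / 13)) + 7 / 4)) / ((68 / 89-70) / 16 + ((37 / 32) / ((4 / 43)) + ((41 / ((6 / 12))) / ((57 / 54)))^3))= 118769346560 / 769282493432649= 0.00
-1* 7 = -7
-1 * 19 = -19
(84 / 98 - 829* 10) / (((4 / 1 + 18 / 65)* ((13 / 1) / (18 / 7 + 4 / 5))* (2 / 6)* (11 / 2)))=-20540496 / 74921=-274.16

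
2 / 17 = 0.12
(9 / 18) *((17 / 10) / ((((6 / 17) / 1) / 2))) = 289 / 60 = 4.82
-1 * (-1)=1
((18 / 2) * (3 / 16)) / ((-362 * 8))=-27 / 46336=-0.00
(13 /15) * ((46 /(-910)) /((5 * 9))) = -23 /23625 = -0.00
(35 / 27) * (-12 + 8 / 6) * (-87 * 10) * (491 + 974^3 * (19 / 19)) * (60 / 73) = 6002374903840000 / 657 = 9136034861248.10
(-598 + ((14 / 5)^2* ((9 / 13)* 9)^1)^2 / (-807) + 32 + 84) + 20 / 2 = -13495010792 / 28413125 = -474.96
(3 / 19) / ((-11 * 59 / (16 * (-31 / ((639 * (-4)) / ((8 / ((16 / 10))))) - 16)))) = 162964 / 2626503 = 0.06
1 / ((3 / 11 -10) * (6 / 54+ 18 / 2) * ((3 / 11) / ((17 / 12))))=-2057 / 35096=-0.06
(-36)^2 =1296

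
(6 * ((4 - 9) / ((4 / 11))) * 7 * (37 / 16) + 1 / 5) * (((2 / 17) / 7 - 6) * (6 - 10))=-19014227 / 595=-31956.68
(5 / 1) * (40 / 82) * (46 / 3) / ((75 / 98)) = 18032 / 369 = 48.87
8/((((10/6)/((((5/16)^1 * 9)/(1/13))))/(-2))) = -351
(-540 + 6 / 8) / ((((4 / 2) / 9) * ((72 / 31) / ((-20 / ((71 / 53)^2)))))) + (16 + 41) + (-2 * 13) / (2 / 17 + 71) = 87765487547 / 7501008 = 11700.49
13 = 13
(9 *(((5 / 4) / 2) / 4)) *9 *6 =75.94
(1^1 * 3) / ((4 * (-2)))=-3 / 8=-0.38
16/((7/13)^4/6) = 2741856/2401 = 1141.96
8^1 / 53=8 / 53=0.15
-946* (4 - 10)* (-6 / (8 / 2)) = -8514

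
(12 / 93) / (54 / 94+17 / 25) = 2350 / 22847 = 0.10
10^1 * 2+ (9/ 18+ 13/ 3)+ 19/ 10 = 401/ 15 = 26.73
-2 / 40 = -0.05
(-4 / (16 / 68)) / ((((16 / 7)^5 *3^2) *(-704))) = 285719 / 6643777536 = 0.00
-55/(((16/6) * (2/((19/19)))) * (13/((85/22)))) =-3.06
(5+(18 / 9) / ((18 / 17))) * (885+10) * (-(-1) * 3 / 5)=11098 / 3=3699.33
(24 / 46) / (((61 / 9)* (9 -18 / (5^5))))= 12500 / 1460523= 0.01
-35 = -35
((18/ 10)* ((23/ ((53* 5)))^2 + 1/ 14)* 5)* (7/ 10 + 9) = 67771863/ 9831500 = 6.89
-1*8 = -8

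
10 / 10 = 1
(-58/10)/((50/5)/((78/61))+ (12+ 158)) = -0.03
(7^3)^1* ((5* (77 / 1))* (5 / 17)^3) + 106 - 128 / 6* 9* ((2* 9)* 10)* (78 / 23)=-113737.64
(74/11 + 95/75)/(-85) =-1319/14025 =-0.09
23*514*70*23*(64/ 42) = 87009920/ 3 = 29003306.67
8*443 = 3544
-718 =-718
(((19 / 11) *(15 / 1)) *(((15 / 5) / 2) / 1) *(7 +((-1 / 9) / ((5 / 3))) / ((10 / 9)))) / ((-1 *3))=-19779 / 220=-89.90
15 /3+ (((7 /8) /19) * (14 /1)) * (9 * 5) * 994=1096075 /38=28844.08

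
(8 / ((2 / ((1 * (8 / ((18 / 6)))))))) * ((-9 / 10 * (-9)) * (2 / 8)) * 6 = 648 / 5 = 129.60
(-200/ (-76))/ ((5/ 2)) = 20/ 19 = 1.05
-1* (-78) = 78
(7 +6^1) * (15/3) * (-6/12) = -65/2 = -32.50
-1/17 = -0.06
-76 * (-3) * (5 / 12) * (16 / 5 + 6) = 874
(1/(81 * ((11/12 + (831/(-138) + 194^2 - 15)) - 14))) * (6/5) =0.00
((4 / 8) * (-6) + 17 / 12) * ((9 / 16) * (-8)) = 7.12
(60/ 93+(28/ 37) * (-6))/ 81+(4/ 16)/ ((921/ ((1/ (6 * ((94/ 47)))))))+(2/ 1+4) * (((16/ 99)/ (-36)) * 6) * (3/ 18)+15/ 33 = 1905276961/ 5019951024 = 0.38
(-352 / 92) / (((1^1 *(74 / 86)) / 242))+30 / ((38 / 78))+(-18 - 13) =-1045.48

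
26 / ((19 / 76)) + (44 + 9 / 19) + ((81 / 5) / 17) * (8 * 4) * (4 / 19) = 250153 / 1615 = 154.89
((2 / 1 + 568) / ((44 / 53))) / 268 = 15105 / 5896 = 2.56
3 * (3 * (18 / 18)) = 9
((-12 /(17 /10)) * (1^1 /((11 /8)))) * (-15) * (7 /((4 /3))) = 404.28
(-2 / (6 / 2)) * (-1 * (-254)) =-508 / 3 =-169.33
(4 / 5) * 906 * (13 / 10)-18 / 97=2284482 / 2425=942.05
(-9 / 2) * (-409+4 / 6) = 3675 / 2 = 1837.50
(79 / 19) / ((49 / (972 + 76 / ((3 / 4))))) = 36340 / 399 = 91.08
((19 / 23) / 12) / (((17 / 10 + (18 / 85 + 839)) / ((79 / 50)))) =25517 / 197277900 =0.00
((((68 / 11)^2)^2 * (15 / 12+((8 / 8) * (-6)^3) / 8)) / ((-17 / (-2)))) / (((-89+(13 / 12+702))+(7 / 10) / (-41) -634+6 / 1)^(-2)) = -4756413299763448 / 5537592225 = -858931.66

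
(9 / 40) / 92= 9 / 3680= 0.00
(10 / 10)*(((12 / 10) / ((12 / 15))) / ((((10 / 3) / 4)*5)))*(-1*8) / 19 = -72 / 475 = -0.15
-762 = -762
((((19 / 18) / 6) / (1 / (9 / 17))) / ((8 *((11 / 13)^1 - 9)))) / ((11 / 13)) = -3211 / 1902912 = -0.00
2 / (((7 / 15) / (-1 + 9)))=240 / 7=34.29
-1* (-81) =81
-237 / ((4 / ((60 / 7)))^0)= -237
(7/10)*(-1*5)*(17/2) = -119/4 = -29.75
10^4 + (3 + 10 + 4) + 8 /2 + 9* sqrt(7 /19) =10026.46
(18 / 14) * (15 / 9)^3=125 / 21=5.95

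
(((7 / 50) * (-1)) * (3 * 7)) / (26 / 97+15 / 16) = -114072 / 46775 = -2.44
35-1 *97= -62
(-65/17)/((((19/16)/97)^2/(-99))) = 15500010240/6137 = 2525665.67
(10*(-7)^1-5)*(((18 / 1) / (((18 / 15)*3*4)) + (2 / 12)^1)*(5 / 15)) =-425 / 12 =-35.42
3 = 3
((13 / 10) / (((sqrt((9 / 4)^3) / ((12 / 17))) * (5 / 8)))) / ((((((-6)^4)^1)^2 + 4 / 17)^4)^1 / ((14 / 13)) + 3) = 8175232 / 138878103077705799307125794779875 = 0.00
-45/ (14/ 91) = -292.50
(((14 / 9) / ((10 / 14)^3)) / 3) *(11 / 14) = 3773 / 3375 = 1.12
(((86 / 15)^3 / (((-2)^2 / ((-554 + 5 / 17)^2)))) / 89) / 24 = 7044683467483 / 1041700500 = 6762.68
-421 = -421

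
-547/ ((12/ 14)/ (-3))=3829/ 2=1914.50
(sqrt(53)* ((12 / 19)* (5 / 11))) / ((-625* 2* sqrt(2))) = -3* sqrt(106) / 26125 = -0.00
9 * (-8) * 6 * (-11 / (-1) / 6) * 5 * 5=-19800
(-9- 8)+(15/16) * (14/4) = -13.72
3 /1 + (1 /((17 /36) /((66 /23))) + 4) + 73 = 33656 /391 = 86.08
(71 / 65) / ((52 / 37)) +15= 53327 / 3380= 15.78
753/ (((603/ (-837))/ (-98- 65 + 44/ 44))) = 11344698/ 67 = 169323.85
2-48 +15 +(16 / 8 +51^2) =2572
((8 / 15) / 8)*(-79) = -79 / 15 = -5.27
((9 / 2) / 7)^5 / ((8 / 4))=59049 / 1075648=0.05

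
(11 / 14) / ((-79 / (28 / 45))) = -22 / 3555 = -0.01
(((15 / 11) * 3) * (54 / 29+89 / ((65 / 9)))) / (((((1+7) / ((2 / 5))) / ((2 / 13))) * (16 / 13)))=240651 / 663520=0.36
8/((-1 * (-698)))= 0.01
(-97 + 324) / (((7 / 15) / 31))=105555 / 7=15079.29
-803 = -803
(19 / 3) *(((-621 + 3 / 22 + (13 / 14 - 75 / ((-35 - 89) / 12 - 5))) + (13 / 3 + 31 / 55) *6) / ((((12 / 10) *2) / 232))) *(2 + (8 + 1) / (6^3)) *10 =-200025427805 / 27324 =-7320503.14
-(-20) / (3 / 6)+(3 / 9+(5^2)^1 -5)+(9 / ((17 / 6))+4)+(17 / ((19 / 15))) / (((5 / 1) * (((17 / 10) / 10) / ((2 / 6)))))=70517 / 969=72.77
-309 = -309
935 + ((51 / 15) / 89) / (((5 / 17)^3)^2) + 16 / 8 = 996.02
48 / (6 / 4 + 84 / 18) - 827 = -30311 / 37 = -819.22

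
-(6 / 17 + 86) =-1468 / 17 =-86.35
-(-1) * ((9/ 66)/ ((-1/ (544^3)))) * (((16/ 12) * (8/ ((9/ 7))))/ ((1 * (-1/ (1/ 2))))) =9015394304/ 99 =91064588.93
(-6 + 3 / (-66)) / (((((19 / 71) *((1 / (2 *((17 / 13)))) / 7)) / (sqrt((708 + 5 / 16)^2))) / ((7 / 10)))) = -4691873333 / 22880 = -205064.39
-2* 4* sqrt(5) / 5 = -8* sqrt(5) / 5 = -3.58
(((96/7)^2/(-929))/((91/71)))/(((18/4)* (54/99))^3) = -0.01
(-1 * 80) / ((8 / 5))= -50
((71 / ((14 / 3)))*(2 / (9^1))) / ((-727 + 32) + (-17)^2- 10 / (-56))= -284 / 34089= -0.01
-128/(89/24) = -3072/89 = -34.52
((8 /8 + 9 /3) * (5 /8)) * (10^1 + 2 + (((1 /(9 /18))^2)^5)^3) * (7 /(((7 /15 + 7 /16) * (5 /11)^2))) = 3118146291744 /31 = 100585364249.81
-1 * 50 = -50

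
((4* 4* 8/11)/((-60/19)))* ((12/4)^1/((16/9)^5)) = -0.62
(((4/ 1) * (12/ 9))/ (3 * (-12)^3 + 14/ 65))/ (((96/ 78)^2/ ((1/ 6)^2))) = -0.00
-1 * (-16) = 16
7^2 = 49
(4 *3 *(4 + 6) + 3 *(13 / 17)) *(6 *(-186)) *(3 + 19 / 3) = -21654864 / 17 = -1273815.53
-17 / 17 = -1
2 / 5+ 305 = 1527 / 5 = 305.40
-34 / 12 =-17 / 6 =-2.83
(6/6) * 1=1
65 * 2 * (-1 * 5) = -650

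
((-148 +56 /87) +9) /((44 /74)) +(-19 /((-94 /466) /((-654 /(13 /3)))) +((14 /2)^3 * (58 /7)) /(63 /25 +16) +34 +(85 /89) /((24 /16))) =-687197866952933 /48189690978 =-14260.27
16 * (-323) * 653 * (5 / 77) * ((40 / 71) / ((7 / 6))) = -4049644800 / 38269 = -105820.50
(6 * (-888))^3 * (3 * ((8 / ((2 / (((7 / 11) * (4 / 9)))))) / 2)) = -2823315554304 / 11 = -256665050391.27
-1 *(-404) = 404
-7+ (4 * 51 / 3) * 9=605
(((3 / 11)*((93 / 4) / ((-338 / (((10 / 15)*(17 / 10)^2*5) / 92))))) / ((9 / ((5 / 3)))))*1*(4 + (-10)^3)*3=743597 / 684112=1.09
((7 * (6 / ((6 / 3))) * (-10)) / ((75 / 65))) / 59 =-182 / 59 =-3.08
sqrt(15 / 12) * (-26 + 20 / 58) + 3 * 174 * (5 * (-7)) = -18270 - 372 * sqrt(5) / 29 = -18298.68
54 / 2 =27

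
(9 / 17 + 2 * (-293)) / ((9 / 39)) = -129389 / 51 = -2537.04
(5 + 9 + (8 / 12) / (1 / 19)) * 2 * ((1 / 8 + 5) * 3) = 820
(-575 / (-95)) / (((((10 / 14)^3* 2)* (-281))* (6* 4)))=-7889 / 6406800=-0.00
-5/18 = -0.28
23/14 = 1.64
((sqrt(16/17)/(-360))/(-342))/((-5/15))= -sqrt(17)/174420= -0.00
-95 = -95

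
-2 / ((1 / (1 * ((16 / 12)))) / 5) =-40 / 3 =-13.33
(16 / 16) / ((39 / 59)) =59 / 39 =1.51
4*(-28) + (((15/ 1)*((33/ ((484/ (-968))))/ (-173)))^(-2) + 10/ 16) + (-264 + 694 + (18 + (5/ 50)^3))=824892679/ 2450250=336.66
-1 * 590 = -590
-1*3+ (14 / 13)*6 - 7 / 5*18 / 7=-9 / 65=-0.14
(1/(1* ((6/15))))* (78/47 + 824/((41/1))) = 104815/1927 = 54.39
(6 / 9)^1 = 2 / 3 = 0.67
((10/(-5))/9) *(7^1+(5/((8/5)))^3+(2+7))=-7939/768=-10.34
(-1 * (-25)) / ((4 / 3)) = 75 / 4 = 18.75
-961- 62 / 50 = -24056 / 25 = -962.24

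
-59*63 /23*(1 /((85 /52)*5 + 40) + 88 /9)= -30411668 /19205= -1583.53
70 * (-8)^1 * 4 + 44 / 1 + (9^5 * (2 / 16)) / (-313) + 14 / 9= -49985441 / 22536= -2218.03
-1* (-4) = 4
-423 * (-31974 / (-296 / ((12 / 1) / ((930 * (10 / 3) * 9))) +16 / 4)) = -6762501 / 344098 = -19.65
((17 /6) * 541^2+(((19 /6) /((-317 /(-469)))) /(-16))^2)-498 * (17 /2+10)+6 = 759459218705761 /926106624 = 820055.92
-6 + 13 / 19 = -101 / 19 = -5.32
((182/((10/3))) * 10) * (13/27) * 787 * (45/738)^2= 23275525/30258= 769.24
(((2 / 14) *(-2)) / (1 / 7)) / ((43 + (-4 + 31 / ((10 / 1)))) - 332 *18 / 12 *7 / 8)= 40 / 7873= 0.01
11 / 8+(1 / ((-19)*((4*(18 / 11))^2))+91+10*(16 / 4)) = 13038287 / 98496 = 132.37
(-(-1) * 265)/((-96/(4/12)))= -265/288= -0.92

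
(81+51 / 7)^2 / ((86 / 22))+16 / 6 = 12620348 / 6321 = 1996.57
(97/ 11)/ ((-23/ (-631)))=61207/ 253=241.92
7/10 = 0.70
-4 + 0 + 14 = 10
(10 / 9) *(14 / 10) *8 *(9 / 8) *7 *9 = 882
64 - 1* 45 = 19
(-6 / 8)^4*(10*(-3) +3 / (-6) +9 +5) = -2673 / 512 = -5.22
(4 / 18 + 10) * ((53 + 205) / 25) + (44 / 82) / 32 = 5191097 / 49200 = 105.51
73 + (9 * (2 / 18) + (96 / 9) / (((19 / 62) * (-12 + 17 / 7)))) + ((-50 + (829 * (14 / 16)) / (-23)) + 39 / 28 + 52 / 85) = -9.17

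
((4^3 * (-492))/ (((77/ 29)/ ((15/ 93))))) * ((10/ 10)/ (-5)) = 913152/ 2387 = 382.55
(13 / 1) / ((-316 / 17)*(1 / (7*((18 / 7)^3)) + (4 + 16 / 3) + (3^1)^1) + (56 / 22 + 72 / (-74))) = -131142726 / 2298413441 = -0.06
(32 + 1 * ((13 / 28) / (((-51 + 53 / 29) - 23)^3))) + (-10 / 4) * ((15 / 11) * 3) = 4729637514955 / 217227622612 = 21.77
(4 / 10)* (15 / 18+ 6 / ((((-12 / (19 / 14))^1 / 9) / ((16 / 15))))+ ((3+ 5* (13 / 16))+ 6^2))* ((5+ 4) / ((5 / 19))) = 3579657 / 7000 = 511.38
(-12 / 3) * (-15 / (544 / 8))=15 / 17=0.88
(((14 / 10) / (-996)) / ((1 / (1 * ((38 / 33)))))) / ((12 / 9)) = -133 / 109560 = -0.00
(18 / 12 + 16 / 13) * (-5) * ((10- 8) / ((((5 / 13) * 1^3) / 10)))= -710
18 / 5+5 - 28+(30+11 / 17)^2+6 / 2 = 1333507 / 1445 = 922.84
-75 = -75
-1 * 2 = -2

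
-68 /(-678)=34 /339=0.10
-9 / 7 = -1.29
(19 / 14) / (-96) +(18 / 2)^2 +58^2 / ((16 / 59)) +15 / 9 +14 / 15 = 83921617 / 6720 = 12488.34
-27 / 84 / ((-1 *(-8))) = -9 / 224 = -0.04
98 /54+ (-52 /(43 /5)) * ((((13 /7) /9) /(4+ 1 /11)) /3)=125305 /73143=1.71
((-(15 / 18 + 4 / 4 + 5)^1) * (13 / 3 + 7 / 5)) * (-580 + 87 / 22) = 22342499 / 990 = 22568.18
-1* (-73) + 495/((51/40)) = 7841/17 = 461.24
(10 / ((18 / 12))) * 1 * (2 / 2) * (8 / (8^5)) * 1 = 5 / 3072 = 0.00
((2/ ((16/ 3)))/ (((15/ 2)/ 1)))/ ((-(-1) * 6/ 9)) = 0.08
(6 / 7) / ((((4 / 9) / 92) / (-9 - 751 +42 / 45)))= -4713804 / 35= -134680.11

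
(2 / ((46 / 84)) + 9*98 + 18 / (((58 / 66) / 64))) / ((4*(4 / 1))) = 732549 / 5336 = 137.28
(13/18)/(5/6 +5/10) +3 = 85/24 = 3.54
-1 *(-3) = 3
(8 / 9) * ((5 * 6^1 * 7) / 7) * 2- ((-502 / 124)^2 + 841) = -804.06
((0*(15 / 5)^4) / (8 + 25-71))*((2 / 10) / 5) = 0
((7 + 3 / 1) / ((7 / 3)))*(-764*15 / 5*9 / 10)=-61884 / 7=-8840.57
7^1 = 7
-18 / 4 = -9 / 2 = -4.50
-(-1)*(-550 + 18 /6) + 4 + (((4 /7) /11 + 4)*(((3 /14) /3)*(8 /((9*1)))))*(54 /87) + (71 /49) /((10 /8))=-42335089 /78155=-541.68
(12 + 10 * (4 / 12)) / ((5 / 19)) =874 / 15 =58.27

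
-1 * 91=-91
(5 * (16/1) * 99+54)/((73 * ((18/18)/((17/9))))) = 206.33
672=672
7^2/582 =49/582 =0.08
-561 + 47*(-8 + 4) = -749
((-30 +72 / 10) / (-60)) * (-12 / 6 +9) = 133 / 50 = 2.66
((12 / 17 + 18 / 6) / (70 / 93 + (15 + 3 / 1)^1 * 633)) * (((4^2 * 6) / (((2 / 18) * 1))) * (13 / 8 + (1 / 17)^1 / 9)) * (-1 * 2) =-35101269 / 38282096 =-0.92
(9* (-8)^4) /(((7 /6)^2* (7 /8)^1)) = 10616832 /343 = 30952.86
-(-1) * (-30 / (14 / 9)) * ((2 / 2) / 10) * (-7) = 27 / 2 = 13.50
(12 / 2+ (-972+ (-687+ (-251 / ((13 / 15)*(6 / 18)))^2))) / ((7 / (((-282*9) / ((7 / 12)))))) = -3876977776608 / 8281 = -468177487.82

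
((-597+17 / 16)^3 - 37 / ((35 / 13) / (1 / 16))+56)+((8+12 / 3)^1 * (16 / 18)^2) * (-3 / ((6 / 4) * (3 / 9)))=-273069156948229 / 1290240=-211642141.73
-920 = -920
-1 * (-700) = 700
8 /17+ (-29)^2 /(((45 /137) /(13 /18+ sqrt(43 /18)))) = 25469437 /13770+ 115217 * sqrt(86) /270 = 5806.96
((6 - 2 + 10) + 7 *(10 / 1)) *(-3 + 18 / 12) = -126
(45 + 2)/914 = 47/914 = 0.05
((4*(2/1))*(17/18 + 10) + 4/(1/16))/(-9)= -1364/81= -16.84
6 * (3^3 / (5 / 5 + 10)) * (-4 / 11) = -648 / 121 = -5.36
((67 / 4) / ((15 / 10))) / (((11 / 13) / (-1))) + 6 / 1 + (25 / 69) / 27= -294425 / 40986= -7.18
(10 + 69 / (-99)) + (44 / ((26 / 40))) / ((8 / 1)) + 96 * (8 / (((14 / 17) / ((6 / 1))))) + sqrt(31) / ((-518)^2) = sqrt(31) / 268324 + 16856419 / 3003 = 5613.19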